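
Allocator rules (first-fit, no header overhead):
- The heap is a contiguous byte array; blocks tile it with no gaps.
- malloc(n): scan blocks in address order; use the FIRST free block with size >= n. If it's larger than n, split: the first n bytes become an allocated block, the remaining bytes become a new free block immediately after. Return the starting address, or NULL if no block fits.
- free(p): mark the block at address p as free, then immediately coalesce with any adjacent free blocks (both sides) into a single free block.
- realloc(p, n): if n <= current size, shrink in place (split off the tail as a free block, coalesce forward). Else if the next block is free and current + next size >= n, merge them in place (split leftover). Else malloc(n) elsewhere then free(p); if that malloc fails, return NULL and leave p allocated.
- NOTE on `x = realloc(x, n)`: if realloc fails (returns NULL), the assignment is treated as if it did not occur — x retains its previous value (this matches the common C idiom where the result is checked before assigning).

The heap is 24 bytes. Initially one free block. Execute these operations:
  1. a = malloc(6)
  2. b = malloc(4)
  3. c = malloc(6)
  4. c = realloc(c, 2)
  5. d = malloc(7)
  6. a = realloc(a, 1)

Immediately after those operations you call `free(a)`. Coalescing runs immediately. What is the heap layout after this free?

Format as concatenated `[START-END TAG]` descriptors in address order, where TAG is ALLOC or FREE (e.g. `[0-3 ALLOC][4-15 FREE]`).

Op 1: a = malloc(6) -> a = 0; heap: [0-5 ALLOC][6-23 FREE]
Op 2: b = malloc(4) -> b = 6; heap: [0-5 ALLOC][6-9 ALLOC][10-23 FREE]
Op 3: c = malloc(6) -> c = 10; heap: [0-5 ALLOC][6-9 ALLOC][10-15 ALLOC][16-23 FREE]
Op 4: c = realloc(c, 2) -> c = 10; heap: [0-5 ALLOC][6-9 ALLOC][10-11 ALLOC][12-23 FREE]
Op 5: d = malloc(7) -> d = 12; heap: [0-5 ALLOC][6-9 ALLOC][10-11 ALLOC][12-18 ALLOC][19-23 FREE]
Op 6: a = realloc(a, 1) -> a = 0; heap: [0-0 ALLOC][1-5 FREE][6-9 ALLOC][10-11 ALLOC][12-18 ALLOC][19-23 FREE]
free(a): a = 0 -> block [0-0 ALLOC]; mark free, coalesce with adjacent free neighbors -> [0-5 FREE][6-9 ALLOC][10-11 ALLOC][12-18 ALLOC][19-23 FREE]

Answer: [0-5 FREE][6-9 ALLOC][10-11 ALLOC][12-18 ALLOC][19-23 FREE]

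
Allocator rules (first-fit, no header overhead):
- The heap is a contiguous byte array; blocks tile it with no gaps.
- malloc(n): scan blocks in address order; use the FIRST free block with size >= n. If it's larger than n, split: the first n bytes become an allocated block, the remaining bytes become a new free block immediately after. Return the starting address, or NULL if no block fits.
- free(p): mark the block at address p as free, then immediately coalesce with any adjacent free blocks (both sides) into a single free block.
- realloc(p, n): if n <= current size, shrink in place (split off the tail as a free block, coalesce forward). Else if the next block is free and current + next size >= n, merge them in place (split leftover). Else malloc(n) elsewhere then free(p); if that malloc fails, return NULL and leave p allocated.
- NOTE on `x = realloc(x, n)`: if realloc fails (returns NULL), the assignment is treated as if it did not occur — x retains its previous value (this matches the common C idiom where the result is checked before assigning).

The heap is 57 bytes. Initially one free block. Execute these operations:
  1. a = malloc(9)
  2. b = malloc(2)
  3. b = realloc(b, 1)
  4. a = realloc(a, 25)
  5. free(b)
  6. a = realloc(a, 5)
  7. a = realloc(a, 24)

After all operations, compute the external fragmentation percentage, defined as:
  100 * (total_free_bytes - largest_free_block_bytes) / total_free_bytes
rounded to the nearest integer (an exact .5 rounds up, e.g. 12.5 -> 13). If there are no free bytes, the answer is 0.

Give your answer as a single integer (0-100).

Op 1: a = malloc(9) -> a = 0; heap: [0-8 ALLOC][9-56 FREE]
Op 2: b = malloc(2) -> b = 9; heap: [0-8 ALLOC][9-10 ALLOC][11-56 FREE]
Op 3: b = realloc(b, 1) -> b = 9; heap: [0-8 ALLOC][9-9 ALLOC][10-56 FREE]
Op 4: a = realloc(a, 25) -> a = 10; heap: [0-8 FREE][9-9 ALLOC][10-34 ALLOC][35-56 FREE]
Op 5: free(b) -> (freed b); heap: [0-9 FREE][10-34 ALLOC][35-56 FREE]
Op 6: a = realloc(a, 5) -> a = 10; heap: [0-9 FREE][10-14 ALLOC][15-56 FREE]
Op 7: a = realloc(a, 24) -> a = 10; heap: [0-9 FREE][10-33 ALLOC][34-56 FREE]
Free blocks: [10 23] total_free=33 largest=23 -> 100*(33-23)/33 = 1000/33 ≈ 30.303 -> rounds to 30

Answer: 30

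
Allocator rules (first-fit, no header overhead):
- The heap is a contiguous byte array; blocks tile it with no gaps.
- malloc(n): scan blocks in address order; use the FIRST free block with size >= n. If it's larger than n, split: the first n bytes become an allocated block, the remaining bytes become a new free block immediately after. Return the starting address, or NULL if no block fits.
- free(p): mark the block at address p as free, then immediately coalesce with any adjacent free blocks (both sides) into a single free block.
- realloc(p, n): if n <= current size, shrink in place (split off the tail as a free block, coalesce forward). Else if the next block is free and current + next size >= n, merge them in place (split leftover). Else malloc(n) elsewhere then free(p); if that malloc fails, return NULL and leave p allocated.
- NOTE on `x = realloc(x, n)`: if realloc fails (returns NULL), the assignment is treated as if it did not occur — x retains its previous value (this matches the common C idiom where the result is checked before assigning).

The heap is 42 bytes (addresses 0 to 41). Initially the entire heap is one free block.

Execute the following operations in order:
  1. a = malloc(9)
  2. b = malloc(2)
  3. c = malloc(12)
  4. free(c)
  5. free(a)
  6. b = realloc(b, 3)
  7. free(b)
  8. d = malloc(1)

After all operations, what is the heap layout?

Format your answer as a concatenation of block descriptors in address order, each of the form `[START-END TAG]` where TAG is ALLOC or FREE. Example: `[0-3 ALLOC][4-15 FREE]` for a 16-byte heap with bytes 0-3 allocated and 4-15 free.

Op 1: a = malloc(9) -> a = 0; heap: [0-8 ALLOC][9-41 FREE]
Op 2: b = malloc(2) -> b = 9; heap: [0-8 ALLOC][9-10 ALLOC][11-41 FREE]
Op 3: c = malloc(12) -> c = 11; heap: [0-8 ALLOC][9-10 ALLOC][11-22 ALLOC][23-41 FREE]
Op 4: free(c) -> (freed c); heap: [0-8 ALLOC][9-10 ALLOC][11-41 FREE]
Op 5: free(a) -> (freed a); heap: [0-8 FREE][9-10 ALLOC][11-41 FREE]
Op 6: b = realloc(b, 3) -> b = 9; heap: [0-8 FREE][9-11 ALLOC][12-41 FREE]
Op 7: free(b) -> (freed b); heap: [0-41 FREE]
Op 8: d = malloc(1) -> d = 0; heap: [0-0 ALLOC][1-41 FREE]

Answer: [0-0 ALLOC][1-41 FREE]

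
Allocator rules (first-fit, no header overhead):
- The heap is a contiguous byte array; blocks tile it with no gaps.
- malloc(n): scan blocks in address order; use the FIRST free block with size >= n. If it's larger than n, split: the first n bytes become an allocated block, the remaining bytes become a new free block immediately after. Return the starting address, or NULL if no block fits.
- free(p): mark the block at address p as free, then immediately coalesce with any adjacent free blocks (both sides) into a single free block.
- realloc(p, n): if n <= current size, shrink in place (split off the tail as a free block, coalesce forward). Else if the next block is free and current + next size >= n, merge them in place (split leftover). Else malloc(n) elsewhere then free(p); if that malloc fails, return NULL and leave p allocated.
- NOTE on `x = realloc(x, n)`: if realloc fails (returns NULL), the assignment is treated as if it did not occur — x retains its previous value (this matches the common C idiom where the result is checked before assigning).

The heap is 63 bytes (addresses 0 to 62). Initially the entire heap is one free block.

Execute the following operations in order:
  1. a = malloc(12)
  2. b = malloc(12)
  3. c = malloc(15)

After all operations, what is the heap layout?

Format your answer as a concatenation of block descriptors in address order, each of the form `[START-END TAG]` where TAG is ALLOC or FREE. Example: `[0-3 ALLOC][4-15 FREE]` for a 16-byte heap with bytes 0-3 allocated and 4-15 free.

Answer: [0-11 ALLOC][12-23 ALLOC][24-38 ALLOC][39-62 FREE]

Derivation:
Op 1: a = malloc(12) -> a = 0; heap: [0-11 ALLOC][12-62 FREE]
Op 2: b = malloc(12) -> b = 12; heap: [0-11 ALLOC][12-23 ALLOC][24-62 FREE]
Op 3: c = malloc(15) -> c = 24; heap: [0-11 ALLOC][12-23 ALLOC][24-38 ALLOC][39-62 FREE]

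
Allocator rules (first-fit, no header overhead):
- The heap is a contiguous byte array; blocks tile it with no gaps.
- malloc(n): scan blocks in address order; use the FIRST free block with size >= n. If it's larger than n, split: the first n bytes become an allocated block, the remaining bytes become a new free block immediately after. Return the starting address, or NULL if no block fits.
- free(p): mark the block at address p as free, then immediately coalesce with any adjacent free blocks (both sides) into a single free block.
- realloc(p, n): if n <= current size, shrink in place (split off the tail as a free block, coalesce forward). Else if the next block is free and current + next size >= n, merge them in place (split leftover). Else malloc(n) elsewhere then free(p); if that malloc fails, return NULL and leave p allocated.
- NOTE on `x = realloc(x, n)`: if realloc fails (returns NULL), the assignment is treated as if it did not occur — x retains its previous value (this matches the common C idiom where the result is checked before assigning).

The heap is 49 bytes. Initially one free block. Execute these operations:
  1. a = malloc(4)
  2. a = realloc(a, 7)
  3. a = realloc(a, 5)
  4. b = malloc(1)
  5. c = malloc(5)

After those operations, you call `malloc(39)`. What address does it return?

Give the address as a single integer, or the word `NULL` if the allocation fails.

Answer: NULL

Derivation:
Op 1: a = malloc(4) -> a = 0; heap: [0-3 ALLOC][4-48 FREE]
Op 2: a = realloc(a, 7) -> a = 0; heap: [0-6 ALLOC][7-48 FREE]
Op 3: a = realloc(a, 5) -> a = 0; heap: [0-4 ALLOC][5-48 FREE]
Op 4: b = malloc(1) -> b = 5; heap: [0-4 ALLOC][5-5 ALLOC][6-48 FREE]
Op 5: c = malloc(5) -> c = 6; heap: [0-4 ALLOC][5-5 ALLOC][6-10 ALLOC][11-48 FREE]
malloc(39): first-fit scan over [0-4 ALLOC][5-5 ALLOC][6-10 ALLOC][11-48 FREE] -> NULL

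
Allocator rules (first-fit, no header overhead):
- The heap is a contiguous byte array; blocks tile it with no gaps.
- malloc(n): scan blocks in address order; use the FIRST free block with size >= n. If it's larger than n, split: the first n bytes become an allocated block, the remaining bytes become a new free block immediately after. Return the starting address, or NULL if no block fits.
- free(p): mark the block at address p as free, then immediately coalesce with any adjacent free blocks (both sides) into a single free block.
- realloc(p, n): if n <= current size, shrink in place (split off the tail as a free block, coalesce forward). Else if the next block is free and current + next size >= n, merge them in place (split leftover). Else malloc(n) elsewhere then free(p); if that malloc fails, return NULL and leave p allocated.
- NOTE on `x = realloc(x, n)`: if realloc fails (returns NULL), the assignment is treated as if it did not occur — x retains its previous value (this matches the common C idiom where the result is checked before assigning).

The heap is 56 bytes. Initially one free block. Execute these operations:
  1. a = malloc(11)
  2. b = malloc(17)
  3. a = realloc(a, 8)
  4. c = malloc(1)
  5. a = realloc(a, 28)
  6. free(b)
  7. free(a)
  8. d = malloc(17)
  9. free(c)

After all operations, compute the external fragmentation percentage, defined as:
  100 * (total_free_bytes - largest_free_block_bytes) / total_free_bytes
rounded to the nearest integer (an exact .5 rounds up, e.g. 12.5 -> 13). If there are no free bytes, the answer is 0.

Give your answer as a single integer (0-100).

Op 1: a = malloc(11) -> a = 0; heap: [0-10 ALLOC][11-55 FREE]
Op 2: b = malloc(17) -> b = 11; heap: [0-10 ALLOC][11-27 ALLOC][28-55 FREE]
Op 3: a = realloc(a, 8) -> a = 0; heap: [0-7 ALLOC][8-10 FREE][11-27 ALLOC][28-55 FREE]
Op 4: c = malloc(1) -> c = 8; heap: [0-7 ALLOC][8-8 ALLOC][9-10 FREE][11-27 ALLOC][28-55 FREE]
Op 5: a = realloc(a, 28) -> a = 28; heap: [0-7 FREE][8-8 ALLOC][9-10 FREE][11-27 ALLOC][28-55 ALLOC]
Op 6: free(b) -> (freed b); heap: [0-7 FREE][8-8 ALLOC][9-27 FREE][28-55 ALLOC]
Op 7: free(a) -> (freed a); heap: [0-7 FREE][8-8 ALLOC][9-55 FREE]
Op 8: d = malloc(17) -> d = 9; heap: [0-7 FREE][8-8 ALLOC][9-25 ALLOC][26-55 FREE]
Op 9: free(c) -> (freed c); heap: [0-8 FREE][9-25 ALLOC][26-55 FREE]
Free blocks: [9 30] total_free=39 largest=30 -> 100*(39-30)/39 = 900/39 ≈ 23.077 -> rounds to 23

Answer: 23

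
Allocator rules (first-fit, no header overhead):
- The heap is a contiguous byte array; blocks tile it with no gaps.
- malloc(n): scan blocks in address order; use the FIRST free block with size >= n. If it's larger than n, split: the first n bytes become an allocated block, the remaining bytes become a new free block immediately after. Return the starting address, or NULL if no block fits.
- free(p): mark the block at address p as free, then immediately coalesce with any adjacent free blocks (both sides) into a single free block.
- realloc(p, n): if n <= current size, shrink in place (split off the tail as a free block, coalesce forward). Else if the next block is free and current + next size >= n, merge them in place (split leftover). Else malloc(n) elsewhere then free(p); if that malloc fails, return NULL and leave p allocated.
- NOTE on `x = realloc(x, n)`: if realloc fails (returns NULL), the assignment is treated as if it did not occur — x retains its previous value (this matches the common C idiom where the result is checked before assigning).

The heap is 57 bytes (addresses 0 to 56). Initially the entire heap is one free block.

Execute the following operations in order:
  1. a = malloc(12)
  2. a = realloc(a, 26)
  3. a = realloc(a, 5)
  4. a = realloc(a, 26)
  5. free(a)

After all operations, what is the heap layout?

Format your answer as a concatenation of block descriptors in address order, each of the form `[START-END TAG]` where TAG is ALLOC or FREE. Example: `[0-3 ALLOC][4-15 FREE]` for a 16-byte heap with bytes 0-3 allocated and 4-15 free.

Op 1: a = malloc(12) -> a = 0; heap: [0-11 ALLOC][12-56 FREE]
Op 2: a = realloc(a, 26) -> a = 0; heap: [0-25 ALLOC][26-56 FREE]
Op 3: a = realloc(a, 5) -> a = 0; heap: [0-4 ALLOC][5-56 FREE]
Op 4: a = realloc(a, 26) -> a = 0; heap: [0-25 ALLOC][26-56 FREE]
Op 5: free(a) -> (freed a); heap: [0-56 FREE]

Answer: [0-56 FREE]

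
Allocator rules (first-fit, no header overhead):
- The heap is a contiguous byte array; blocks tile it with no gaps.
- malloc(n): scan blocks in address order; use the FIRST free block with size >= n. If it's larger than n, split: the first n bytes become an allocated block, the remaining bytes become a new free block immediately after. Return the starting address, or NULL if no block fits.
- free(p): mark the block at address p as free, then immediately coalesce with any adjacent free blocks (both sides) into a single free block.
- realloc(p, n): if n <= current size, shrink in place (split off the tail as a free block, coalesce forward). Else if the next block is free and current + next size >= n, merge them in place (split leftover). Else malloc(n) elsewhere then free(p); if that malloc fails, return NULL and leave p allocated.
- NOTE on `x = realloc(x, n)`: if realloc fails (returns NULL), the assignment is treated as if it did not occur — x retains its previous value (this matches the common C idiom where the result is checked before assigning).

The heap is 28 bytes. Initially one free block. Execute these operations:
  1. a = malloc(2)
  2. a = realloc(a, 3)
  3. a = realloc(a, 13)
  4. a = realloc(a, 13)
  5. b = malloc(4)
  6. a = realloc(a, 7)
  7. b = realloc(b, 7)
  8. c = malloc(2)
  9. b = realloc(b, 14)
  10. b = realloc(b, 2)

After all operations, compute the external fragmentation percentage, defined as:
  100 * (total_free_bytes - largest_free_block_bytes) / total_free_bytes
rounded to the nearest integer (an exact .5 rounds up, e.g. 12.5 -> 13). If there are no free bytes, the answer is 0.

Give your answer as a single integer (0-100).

Op 1: a = malloc(2) -> a = 0; heap: [0-1 ALLOC][2-27 FREE]
Op 2: a = realloc(a, 3) -> a = 0; heap: [0-2 ALLOC][3-27 FREE]
Op 3: a = realloc(a, 13) -> a = 0; heap: [0-12 ALLOC][13-27 FREE]
Op 4: a = realloc(a, 13) -> a = 0; heap: [0-12 ALLOC][13-27 FREE]
Op 5: b = malloc(4) -> b = 13; heap: [0-12 ALLOC][13-16 ALLOC][17-27 FREE]
Op 6: a = realloc(a, 7) -> a = 0; heap: [0-6 ALLOC][7-12 FREE][13-16 ALLOC][17-27 FREE]
Op 7: b = realloc(b, 7) -> b = 13; heap: [0-6 ALLOC][7-12 FREE][13-19 ALLOC][20-27 FREE]
Op 8: c = malloc(2) -> c = 7; heap: [0-6 ALLOC][7-8 ALLOC][9-12 FREE][13-19 ALLOC][20-27 FREE]
Op 9: b = realloc(b, 14) -> b = 13; heap: [0-6 ALLOC][7-8 ALLOC][9-12 FREE][13-26 ALLOC][27-27 FREE]
Op 10: b = realloc(b, 2) -> b = 13; heap: [0-6 ALLOC][7-8 ALLOC][9-12 FREE][13-14 ALLOC][15-27 FREE]
Free blocks: [4 13] total_free=17 largest=13 -> 100*(17-13)/17 = 400/17 ≈ 23.529 -> rounds to 24

Answer: 24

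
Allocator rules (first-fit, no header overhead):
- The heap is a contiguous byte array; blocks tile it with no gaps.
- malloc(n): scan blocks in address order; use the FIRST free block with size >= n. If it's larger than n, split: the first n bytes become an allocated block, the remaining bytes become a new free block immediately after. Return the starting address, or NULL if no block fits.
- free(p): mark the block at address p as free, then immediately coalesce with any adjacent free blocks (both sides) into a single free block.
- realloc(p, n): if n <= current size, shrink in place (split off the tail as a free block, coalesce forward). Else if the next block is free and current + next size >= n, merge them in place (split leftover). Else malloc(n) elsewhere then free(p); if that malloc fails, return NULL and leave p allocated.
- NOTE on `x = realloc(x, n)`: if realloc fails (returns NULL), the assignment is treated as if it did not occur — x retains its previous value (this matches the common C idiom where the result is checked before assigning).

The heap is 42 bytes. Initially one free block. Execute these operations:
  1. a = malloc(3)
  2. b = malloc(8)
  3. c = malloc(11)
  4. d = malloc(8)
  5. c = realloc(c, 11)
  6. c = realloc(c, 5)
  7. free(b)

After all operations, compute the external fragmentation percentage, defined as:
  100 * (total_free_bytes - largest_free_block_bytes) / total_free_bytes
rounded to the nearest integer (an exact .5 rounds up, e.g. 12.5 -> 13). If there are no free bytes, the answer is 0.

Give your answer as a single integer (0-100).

Op 1: a = malloc(3) -> a = 0; heap: [0-2 ALLOC][3-41 FREE]
Op 2: b = malloc(8) -> b = 3; heap: [0-2 ALLOC][3-10 ALLOC][11-41 FREE]
Op 3: c = malloc(11) -> c = 11; heap: [0-2 ALLOC][3-10 ALLOC][11-21 ALLOC][22-41 FREE]
Op 4: d = malloc(8) -> d = 22; heap: [0-2 ALLOC][3-10 ALLOC][11-21 ALLOC][22-29 ALLOC][30-41 FREE]
Op 5: c = realloc(c, 11) -> c = 11; heap: [0-2 ALLOC][3-10 ALLOC][11-21 ALLOC][22-29 ALLOC][30-41 FREE]
Op 6: c = realloc(c, 5) -> c = 11; heap: [0-2 ALLOC][3-10 ALLOC][11-15 ALLOC][16-21 FREE][22-29 ALLOC][30-41 FREE]
Op 7: free(b) -> (freed b); heap: [0-2 ALLOC][3-10 FREE][11-15 ALLOC][16-21 FREE][22-29 ALLOC][30-41 FREE]
Free blocks: [8 6 12] total_free=26 largest=12 -> 100*(26-12)/26 = 1400/26 ≈ 53.846 -> rounds to 54

Answer: 54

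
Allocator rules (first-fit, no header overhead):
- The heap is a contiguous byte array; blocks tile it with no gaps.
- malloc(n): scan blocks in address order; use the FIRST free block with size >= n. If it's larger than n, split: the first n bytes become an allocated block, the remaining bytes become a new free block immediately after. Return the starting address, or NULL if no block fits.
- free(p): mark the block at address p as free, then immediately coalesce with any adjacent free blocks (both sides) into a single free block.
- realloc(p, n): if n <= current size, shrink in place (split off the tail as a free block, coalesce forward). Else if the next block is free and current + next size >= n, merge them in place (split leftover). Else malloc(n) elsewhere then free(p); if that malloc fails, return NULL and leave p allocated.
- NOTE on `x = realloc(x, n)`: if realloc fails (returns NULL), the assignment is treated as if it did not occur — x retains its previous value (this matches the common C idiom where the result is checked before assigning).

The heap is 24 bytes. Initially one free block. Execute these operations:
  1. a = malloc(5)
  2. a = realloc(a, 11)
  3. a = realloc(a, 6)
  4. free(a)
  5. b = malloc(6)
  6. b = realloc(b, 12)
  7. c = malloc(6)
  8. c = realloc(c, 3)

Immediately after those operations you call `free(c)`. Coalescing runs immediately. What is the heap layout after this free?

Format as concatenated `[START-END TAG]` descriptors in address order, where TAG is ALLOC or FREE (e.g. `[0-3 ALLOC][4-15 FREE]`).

Answer: [0-11 ALLOC][12-23 FREE]

Derivation:
Op 1: a = malloc(5) -> a = 0; heap: [0-4 ALLOC][5-23 FREE]
Op 2: a = realloc(a, 11) -> a = 0; heap: [0-10 ALLOC][11-23 FREE]
Op 3: a = realloc(a, 6) -> a = 0; heap: [0-5 ALLOC][6-23 FREE]
Op 4: free(a) -> (freed a); heap: [0-23 FREE]
Op 5: b = malloc(6) -> b = 0; heap: [0-5 ALLOC][6-23 FREE]
Op 6: b = realloc(b, 12) -> b = 0; heap: [0-11 ALLOC][12-23 FREE]
Op 7: c = malloc(6) -> c = 12; heap: [0-11 ALLOC][12-17 ALLOC][18-23 FREE]
Op 8: c = realloc(c, 3) -> c = 12; heap: [0-11 ALLOC][12-14 ALLOC][15-23 FREE]
free(c): c = 12 -> block [12-14 ALLOC]; mark free, coalesce with adjacent free neighbors -> [0-11 ALLOC][12-23 FREE]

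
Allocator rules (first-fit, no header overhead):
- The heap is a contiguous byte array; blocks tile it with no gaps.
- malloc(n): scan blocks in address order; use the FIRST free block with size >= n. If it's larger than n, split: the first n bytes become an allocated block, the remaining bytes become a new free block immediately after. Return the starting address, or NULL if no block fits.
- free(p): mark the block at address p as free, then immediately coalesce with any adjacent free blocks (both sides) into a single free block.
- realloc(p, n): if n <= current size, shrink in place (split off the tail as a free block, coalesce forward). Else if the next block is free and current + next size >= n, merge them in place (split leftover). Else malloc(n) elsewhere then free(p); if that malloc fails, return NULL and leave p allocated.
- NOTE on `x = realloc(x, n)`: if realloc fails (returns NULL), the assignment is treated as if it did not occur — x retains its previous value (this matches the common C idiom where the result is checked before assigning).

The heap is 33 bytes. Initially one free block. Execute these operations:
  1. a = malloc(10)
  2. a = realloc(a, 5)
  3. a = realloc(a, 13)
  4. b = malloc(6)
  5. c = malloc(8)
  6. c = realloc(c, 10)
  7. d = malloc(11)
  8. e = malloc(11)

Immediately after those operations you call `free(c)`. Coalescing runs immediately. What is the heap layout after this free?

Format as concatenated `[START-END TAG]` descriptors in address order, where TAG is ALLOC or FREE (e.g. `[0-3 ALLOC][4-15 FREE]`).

Op 1: a = malloc(10) -> a = 0; heap: [0-9 ALLOC][10-32 FREE]
Op 2: a = realloc(a, 5) -> a = 0; heap: [0-4 ALLOC][5-32 FREE]
Op 3: a = realloc(a, 13) -> a = 0; heap: [0-12 ALLOC][13-32 FREE]
Op 4: b = malloc(6) -> b = 13; heap: [0-12 ALLOC][13-18 ALLOC][19-32 FREE]
Op 5: c = malloc(8) -> c = 19; heap: [0-12 ALLOC][13-18 ALLOC][19-26 ALLOC][27-32 FREE]
Op 6: c = realloc(c, 10) -> c = 19; heap: [0-12 ALLOC][13-18 ALLOC][19-28 ALLOC][29-32 FREE]
Op 7: d = malloc(11) -> d = NULL; heap: [0-12 ALLOC][13-18 ALLOC][19-28 ALLOC][29-32 FREE]
Op 8: e = malloc(11) -> e = NULL; heap: [0-12 ALLOC][13-18 ALLOC][19-28 ALLOC][29-32 FREE]
free(c): c = 19 -> block [19-28 ALLOC]; mark free, coalesce with adjacent free neighbors -> [0-12 ALLOC][13-18 ALLOC][19-32 FREE]

Answer: [0-12 ALLOC][13-18 ALLOC][19-32 FREE]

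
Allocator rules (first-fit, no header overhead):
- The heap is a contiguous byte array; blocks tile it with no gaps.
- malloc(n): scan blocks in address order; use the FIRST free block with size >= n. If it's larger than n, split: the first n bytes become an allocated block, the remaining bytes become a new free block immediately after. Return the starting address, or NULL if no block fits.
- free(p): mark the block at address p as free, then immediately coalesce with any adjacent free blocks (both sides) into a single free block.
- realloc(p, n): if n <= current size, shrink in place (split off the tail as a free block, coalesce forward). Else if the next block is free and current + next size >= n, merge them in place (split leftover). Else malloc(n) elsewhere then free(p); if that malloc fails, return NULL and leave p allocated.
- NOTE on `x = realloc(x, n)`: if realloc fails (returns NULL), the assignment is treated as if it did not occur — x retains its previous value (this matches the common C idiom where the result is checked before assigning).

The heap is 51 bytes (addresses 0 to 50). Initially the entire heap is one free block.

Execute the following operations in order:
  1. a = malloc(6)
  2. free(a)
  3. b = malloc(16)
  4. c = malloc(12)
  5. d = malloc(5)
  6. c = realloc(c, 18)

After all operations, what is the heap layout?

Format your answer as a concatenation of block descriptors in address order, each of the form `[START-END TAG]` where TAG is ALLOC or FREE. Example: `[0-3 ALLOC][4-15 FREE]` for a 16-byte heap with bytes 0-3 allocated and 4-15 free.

Op 1: a = malloc(6) -> a = 0; heap: [0-5 ALLOC][6-50 FREE]
Op 2: free(a) -> (freed a); heap: [0-50 FREE]
Op 3: b = malloc(16) -> b = 0; heap: [0-15 ALLOC][16-50 FREE]
Op 4: c = malloc(12) -> c = 16; heap: [0-15 ALLOC][16-27 ALLOC][28-50 FREE]
Op 5: d = malloc(5) -> d = 28; heap: [0-15 ALLOC][16-27 ALLOC][28-32 ALLOC][33-50 FREE]
Op 6: c = realloc(c, 18) -> c = 33; heap: [0-15 ALLOC][16-27 FREE][28-32 ALLOC][33-50 ALLOC]

Answer: [0-15 ALLOC][16-27 FREE][28-32 ALLOC][33-50 ALLOC]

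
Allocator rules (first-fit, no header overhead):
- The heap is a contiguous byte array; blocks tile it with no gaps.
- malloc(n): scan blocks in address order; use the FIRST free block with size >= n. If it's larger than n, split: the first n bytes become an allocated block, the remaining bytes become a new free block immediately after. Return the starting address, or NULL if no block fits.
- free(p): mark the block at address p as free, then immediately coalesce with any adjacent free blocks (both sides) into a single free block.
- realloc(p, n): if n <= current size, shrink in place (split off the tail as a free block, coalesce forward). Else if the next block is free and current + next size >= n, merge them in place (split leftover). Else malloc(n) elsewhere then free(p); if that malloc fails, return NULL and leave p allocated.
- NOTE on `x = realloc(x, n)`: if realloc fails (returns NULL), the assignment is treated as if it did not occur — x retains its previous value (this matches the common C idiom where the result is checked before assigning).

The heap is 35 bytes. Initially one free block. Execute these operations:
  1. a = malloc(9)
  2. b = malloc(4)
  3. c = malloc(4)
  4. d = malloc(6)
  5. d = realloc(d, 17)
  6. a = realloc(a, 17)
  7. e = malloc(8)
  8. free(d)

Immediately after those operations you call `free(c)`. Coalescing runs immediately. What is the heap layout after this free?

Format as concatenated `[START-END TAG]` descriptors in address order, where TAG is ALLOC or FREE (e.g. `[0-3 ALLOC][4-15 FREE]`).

Op 1: a = malloc(9) -> a = 0; heap: [0-8 ALLOC][9-34 FREE]
Op 2: b = malloc(4) -> b = 9; heap: [0-8 ALLOC][9-12 ALLOC][13-34 FREE]
Op 3: c = malloc(4) -> c = 13; heap: [0-8 ALLOC][9-12 ALLOC][13-16 ALLOC][17-34 FREE]
Op 4: d = malloc(6) -> d = 17; heap: [0-8 ALLOC][9-12 ALLOC][13-16 ALLOC][17-22 ALLOC][23-34 FREE]
Op 5: d = realloc(d, 17) -> d = 17; heap: [0-8 ALLOC][9-12 ALLOC][13-16 ALLOC][17-33 ALLOC][34-34 FREE]
Op 6: a = realloc(a, 17) -> NULL (a unchanged); heap: [0-8 ALLOC][9-12 ALLOC][13-16 ALLOC][17-33 ALLOC][34-34 FREE]
Op 7: e = malloc(8) -> e = NULL; heap: [0-8 ALLOC][9-12 ALLOC][13-16 ALLOC][17-33 ALLOC][34-34 FREE]
Op 8: free(d) -> (freed d); heap: [0-8 ALLOC][9-12 ALLOC][13-16 ALLOC][17-34 FREE]
free(c): c = 13 -> block [13-16 ALLOC]; mark free, coalesce with adjacent free neighbors -> [0-8 ALLOC][9-12 ALLOC][13-34 FREE]

Answer: [0-8 ALLOC][9-12 ALLOC][13-34 FREE]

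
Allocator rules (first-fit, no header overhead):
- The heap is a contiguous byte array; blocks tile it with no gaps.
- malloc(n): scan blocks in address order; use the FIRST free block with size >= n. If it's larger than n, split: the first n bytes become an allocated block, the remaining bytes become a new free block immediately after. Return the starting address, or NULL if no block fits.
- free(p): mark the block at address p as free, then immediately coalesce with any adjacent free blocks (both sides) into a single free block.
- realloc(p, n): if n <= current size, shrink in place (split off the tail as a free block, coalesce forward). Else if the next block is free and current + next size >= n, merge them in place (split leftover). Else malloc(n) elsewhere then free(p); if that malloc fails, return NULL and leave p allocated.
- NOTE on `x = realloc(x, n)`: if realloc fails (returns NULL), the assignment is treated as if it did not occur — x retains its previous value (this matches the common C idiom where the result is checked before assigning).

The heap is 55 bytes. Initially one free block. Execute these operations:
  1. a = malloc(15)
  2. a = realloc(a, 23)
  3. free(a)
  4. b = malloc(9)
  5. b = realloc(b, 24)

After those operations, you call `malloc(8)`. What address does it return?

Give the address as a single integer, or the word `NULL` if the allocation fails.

Op 1: a = malloc(15) -> a = 0; heap: [0-14 ALLOC][15-54 FREE]
Op 2: a = realloc(a, 23) -> a = 0; heap: [0-22 ALLOC][23-54 FREE]
Op 3: free(a) -> (freed a); heap: [0-54 FREE]
Op 4: b = malloc(9) -> b = 0; heap: [0-8 ALLOC][9-54 FREE]
Op 5: b = realloc(b, 24) -> b = 0; heap: [0-23 ALLOC][24-54 FREE]
malloc(8): first-fit scan over [0-23 ALLOC][24-54 FREE] -> 24

Answer: 24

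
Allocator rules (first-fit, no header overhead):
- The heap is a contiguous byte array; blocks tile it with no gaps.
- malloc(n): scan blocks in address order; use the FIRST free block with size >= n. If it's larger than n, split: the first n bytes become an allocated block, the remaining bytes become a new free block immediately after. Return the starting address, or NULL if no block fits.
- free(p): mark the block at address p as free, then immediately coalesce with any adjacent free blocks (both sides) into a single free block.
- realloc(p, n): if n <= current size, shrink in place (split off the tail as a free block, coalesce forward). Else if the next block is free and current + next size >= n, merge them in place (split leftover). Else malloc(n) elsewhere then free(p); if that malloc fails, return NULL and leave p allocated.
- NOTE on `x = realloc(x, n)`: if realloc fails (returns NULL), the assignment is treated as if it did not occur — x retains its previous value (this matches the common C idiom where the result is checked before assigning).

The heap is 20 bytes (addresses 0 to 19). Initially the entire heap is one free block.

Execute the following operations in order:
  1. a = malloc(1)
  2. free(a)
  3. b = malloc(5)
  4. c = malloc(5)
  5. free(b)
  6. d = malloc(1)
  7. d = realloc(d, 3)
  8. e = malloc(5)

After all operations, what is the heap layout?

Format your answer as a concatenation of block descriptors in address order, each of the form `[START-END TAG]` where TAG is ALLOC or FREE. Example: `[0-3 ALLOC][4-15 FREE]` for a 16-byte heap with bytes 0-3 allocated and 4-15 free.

Op 1: a = malloc(1) -> a = 0; heap: [0-0 ALLOC][1-19 FREE]
Op 2: free(a) -> (freed a); heap: [0-19 FREE]
Op 3: b = malloc(5) -> b = 0; heap: [0-4 ALLOC][5-19 FREE]
Op 4: c = malloc(5) -> c = 5; heap: [0-4 ALLOC][5-9 ALLOC][10-19 FREE]
Op 5: free(b) -> (freed b); heap: [0-4 FREE][5-9 ALLOC][10-19 FREE]
Op 6: d = malloc(1) -> d = 0; heap: [0-0 ALLOC][1-4 FREE][5-9 ALLOC][10-19 FREE]
Op 7: d = realloc(d, 3) -> d = 0; heap: [0-2 ALLOC][3-4 FREE][5-9 ALLOC][10-19 FREE]
Op 8: e = malloc(5) -> e = 10; heap: [0-2 ALLOC][3-4 FREE][5-9 ALLOC][10-14 ALLOC][15-19 FREE]

Answer: [0-2 ALLOC][3-4 FREE][5-9 ALLOC][10-14 ALLOC][15-19 FREE]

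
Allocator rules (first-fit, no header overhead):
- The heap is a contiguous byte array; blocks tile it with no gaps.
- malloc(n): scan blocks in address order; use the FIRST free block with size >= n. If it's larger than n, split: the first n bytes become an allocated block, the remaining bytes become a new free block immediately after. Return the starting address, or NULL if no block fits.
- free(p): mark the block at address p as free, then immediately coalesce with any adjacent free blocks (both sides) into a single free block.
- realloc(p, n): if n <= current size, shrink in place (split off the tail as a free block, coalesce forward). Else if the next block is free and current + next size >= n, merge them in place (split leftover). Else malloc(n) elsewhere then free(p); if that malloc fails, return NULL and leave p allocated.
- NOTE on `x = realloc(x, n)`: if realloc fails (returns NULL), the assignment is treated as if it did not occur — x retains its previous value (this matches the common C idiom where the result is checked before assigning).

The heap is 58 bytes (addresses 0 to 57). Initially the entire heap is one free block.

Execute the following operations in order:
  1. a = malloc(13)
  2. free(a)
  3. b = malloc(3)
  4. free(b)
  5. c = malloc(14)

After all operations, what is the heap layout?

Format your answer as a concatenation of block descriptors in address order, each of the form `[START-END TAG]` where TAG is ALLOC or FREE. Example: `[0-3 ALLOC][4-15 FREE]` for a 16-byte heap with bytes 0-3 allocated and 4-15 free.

Answer: [0-13 ALLOC][14-57 FREE]

Derivation:
Op 1: a = malloc(13) -> a = 0; heap: [0-12 ALLOC][13-57 FREE]
Op 2: free(a) -> (freed a); heap: [0-57 FREE]
Op 3: b = malloc(3) -> b = 0; heap: [0-2 ALLOC][3-57 FREE]
Op 4: free(b) -> (freed b); heap: [0-57 FREE]
Op 5: c = malloc(14) -> c = 0; heap: [0-13 ALLOC][14-57 FREE]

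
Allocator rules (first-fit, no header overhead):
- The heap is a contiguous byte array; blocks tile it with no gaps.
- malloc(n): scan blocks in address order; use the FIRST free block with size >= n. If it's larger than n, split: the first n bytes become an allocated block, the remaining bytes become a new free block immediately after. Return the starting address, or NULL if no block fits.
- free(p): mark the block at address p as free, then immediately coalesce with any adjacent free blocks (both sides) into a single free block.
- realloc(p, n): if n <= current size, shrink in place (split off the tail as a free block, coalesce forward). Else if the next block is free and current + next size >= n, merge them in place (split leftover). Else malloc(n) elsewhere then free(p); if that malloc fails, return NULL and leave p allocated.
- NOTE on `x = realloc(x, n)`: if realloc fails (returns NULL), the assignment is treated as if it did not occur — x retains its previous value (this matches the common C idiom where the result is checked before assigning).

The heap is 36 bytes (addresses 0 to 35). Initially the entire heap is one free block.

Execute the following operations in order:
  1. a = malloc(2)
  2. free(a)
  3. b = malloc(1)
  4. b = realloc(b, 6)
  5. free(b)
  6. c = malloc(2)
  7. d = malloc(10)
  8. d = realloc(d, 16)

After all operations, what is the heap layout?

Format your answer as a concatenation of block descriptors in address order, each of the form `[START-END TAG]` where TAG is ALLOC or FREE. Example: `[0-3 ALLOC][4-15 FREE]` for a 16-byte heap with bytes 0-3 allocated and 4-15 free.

Op 1: a = malloc(2) -> a = 0; heap: [0-1 ALLOC][2-35 FREE]
Op 2: free(a) -> (freed a); heap: [0-35 FREE]
Op 3: b = malloc(1) -> b = 0; heap: [0-0 ALLOC][1-35 FREE]
Op 4: b = realloc(b, 6) -> b = 0; heap: [0-5 ALLOC][6-35 FREE]
Op 5: free(b) -> (freed b); heap: [0-35 FREE]
Op 6: c = malloc(2) -> c = 0; heap: [0-1 ALLOC][2-35 FREE]
Op 7: d = malloc(10) -> d = 2; heap: [0-1 ALLOC][2-11 ALLOC][12-35 FREE]
Op 8: d = realloc(d, 16) -> d = 2; heap: [0-1 ALLOC][2-17 ALLOC][18-35 FREE]

Answer: [0-1 ALLOC][2-17 ALLOC][18-35 FREE]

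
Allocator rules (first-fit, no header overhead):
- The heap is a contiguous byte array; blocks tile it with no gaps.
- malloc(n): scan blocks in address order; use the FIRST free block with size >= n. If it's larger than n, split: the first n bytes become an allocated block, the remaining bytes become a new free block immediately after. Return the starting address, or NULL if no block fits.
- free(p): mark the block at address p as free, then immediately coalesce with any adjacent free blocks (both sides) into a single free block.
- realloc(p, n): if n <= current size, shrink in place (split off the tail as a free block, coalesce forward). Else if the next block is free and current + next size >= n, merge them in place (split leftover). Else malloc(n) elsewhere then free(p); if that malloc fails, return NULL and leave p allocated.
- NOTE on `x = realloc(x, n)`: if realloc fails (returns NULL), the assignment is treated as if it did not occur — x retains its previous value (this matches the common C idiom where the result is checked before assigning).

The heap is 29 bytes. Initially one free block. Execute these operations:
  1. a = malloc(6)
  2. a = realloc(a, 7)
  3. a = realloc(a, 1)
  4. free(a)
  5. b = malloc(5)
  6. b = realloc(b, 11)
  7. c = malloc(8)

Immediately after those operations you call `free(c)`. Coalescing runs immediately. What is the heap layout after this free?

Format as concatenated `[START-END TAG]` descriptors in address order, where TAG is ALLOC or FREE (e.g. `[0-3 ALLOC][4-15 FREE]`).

Op 1: a = malloc(6) -> a = 0; heap: [0-5 ALLOC][6-28 FREE]
Op 2: a = realloc(a, 7) -> a = 0; heap: [0-6 ALLOC][7-28 FREE]
Op 3: a = realloc(a, 1) -> a = 0; heap: [0-0 ALLOC][1-28 FREE]
Op 4: free(a) -> (freed a); heap: [0-28 FREE]
Op 5: b = malloc(5) -> b = 0; heap: [0-4 ALLOC][5-28 FREE]
Op 6: b = realloc(b, 11) -> b = 0; heap: [0-10 ALLOC][11-28 FREE]
Op 7: c = malloc(8) -> c = 11; heap: [0-10 ALLOC][11-18 ALLOC][19-28 FREE]
free(c): c = 11 -> block [11-18 ALLOC]; mark free, coalesce with adjacent free neighbors -> [0-10 ALLOC][11-28 FREE]

Answer: [0-10 ALLOC][11-28 FREE]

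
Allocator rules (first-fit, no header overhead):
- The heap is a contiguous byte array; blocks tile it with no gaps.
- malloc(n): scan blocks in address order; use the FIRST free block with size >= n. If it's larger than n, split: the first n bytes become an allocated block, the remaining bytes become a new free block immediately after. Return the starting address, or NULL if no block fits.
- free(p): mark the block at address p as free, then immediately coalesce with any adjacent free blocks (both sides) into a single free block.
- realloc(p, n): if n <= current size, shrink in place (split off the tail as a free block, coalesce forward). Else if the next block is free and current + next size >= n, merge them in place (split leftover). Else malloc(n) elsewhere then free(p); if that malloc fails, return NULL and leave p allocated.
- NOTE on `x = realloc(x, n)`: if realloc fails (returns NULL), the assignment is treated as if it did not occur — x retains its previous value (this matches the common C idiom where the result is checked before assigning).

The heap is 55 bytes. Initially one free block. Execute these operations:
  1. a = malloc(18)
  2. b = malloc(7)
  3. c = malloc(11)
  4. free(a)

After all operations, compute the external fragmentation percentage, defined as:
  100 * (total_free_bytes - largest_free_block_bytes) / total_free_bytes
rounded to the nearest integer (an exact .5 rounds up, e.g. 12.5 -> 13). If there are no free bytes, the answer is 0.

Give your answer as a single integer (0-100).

Answer: 49

Derivation:
Op 1: a = malloc(18) -> a = 0; heap: [0-17 ALLOC][18-54 FREE]
Op 2: b = malloc(7) -> b = 18; heap: [0-17 ALLOC][18-24 ALLOC][25-54 FREE]
Op 3: c = malloc(11) -> c = 25; heap: [0-17 ALLOC][18-24 ALLOC][25-35 ALLOC][36-54 FREE]
Op 4: free(a) -> (freed a); heap: [0-17 FREE][18-24 ALLOC][25-35 ALLOC][36-54 FREE]
Free blocks: [18 19] total_free=37 largest=19 -> 100*(37-19)/37 = 1800/37 ≈ 48.649 -> rounds to 49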